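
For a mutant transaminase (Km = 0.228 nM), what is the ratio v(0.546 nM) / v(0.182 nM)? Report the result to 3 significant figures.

The fractional saturations are [S]/(Km+[S]) = 0.182/0.4100 = 0.4439 and 0.546/0.7740 = 0.7054.
v₂/v₁ is just their ratio: 0.7054/0.4439 = 1.59.

1.59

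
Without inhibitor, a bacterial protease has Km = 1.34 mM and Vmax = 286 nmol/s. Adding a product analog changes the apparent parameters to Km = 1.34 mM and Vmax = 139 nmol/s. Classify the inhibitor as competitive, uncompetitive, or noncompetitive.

Vmax decreases (286 → 139 nmol/s) while Km is unchanged — pure noncompetitive inhibition.

noncompetitive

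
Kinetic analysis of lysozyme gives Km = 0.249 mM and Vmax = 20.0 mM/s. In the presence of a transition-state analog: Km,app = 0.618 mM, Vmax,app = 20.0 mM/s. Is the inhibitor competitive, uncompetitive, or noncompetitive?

Km increases (0.249 → 0.618 mM) while Vmax is unchanged — the hallmark of competitive inhibition.

competitive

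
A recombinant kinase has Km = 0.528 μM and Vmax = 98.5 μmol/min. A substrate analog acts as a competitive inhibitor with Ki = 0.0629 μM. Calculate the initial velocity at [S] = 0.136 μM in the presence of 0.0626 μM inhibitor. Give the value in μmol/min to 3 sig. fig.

α = 1 + [I]/Ki = 1 + 0.0626/0.0629 = 1.995.
For a competitive inhibitor, Vmax is unchanged and the apparent Km becomes α·Km: Km,app = 1.05 μM, Vmax,app = 98.5 μmol/min.
v = Vmax,app·[S]/(Km,app + [S]) = 98.5 × 0.136/(1.05 + 0.136) = 11.3 μmol/min.

11.3 μmol/min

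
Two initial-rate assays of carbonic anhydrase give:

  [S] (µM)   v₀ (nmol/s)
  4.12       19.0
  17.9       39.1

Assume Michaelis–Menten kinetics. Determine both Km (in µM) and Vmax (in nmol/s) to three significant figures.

From v = Vmax[S]/(Km+[S]), each point gives Vmax = v(Km+[S])/[S].
Equating: 19.0(Km+4.12)/4.12 = 39.1(Km+17.9)/17.9.
4.612·Km + 19.0 = 2.184·Km + 39.1, so (4.612 − 2.184)·Km = 39.1 − 19.0.
Km = 20.10/2.427 = 8.28 µM; then Vmax = 19.0(8.28+4.12)/4.12 = 57.2 nmol/s.

Km = 8.28 µM; Vmax = 57.2 nmol/s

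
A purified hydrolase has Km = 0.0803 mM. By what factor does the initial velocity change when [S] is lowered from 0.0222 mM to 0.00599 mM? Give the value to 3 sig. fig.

Since Vmax cancels, v₂/v₁ = [S]₂(Km+[S]₁) / [S]₁(Km+[S]₂).
= 0.00599×(0.0803+0.0222) / (0.0222×(0.0803+0.00599)) = 0.0006140/0.001916 = 0.321.

0.321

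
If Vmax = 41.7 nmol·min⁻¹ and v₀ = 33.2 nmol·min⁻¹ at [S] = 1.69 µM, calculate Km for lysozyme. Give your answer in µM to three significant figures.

From v = Vmax[S]/(Km+[S]), Km = [S](Vmax − v)/v.
Km = 1.69 × (41.7 − 33.2) / 33.2 = 14.36/33.2 = 0.433 µM.

0.433 µM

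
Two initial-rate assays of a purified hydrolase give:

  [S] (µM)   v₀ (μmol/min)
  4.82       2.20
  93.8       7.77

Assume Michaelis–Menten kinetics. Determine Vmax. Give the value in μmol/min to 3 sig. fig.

9.01 μmol/min

In reciprocal form, 1/v = (Km/Vmax)·(1/[S]) + 1/Vmax. The two points give (1/[S], 1/v) = (0.2075, 0.4545) and (0.01066, 0.1287).
Slope = (0.4545 − 0.1287)/(0.2075 − 0.01066) = 1.656; intercept = 0.4545 − 1.656×0.2075 = 0.1110.
Vmax = 1/intercept = 9.01 μmol/min; Km = slope × Vmax = 1.656 × 9.01 = 14.9 µM.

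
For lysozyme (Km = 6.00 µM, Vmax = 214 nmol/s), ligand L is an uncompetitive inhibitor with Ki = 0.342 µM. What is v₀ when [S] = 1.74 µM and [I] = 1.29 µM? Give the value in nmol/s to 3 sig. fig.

26.0 nmol/s

With α = 1 + [I]/Ki = 1 + 1.29/0.342 = 4.772, the uncompetitive rate law is v = (Vmax/α)·[S] / (Km/α + [S]).
v = (214/4.772)×1.74 / (6.00/4.772 + 1.74) = 78.03/2.997 = 26.0 nmol/s.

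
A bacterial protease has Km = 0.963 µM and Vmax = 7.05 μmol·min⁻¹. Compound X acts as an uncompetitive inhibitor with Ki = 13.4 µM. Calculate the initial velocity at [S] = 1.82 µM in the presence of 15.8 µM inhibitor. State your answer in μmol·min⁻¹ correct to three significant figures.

2.60 μmol·min⁻¹

With α = 1 + [I]/Ki = 1 + 15.8/13.4 = 2.179, the uncompetitive rate law is v = (Vmax/α)·[S] / (Km/α + [S]).
v = (7.05/2.179)×1.82 / (0.963/2.179 + 1.82) = 5.888/2.262 = 2.60 μmol·min⁻¹.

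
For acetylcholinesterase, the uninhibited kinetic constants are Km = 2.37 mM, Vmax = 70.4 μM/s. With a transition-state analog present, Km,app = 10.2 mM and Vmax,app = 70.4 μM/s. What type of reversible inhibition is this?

Km increases (2.37 → 10.2 mM) while Vmax is unchanged — the hallmark of competitive inhibition.

competitive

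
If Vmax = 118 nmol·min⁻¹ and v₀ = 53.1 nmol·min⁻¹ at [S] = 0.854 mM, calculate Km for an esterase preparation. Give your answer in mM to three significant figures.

1.04 mM

From v = Vmax[S]/(Km+[S]), Km = [S](Vmax − v)/v.
Km = 0.854 × (118 − 53.1) / 53.1 = 55.42/53.1 = 1.04 mM.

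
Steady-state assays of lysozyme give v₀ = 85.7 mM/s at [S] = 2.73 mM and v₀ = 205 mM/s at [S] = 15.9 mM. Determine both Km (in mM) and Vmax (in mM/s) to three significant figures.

Km = 6.45 mM; Vmax = 288 mM/s

From v = Vmax[S]/(Km+[S]), each point gives Vmax = v(Km+[S])/[S].
Equating: 85.7(Km+2.73)/2.73 = 205(Km+15.9)/15.9.
31.39·Km + 85.7 = 12.89·Km + 205, so (31.39 − 12.89)·Km = 205 − 85.7.
Km = 119.3/18.50 = 6.45 mM; then Vmax = 85.7(6.45+2.73)/2.73 = 288 mM/s.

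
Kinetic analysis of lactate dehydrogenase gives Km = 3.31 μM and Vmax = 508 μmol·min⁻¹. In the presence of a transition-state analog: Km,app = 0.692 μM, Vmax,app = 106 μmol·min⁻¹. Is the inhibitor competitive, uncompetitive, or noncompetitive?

Both Km and Vmax decrease by the same factor (~4.78-fold) — characteristic of uncompetitive inhibition.

uncompetitive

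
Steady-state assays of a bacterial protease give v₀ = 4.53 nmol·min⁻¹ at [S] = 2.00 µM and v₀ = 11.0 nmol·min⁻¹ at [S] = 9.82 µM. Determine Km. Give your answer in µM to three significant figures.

5.65 µM

In reciprocal form, 1/v = (Km/Vmax)·(1/[S]) + 1/Vmax. The two points give (1/[S], 1/v) = (0.5000, 0.2208) and (0.1018, 0.09091).
Slope = (0.2208 − 0.09091)/(0.5000 − 0.1018) = 0.3261; intercept = 0.2208 − 0.3261×0.5000 = 0.05770.
Vmax = 1/intercept = 17.3 nmol·min⁻¹; Km = slope × Vmax = 0.3261 × 17.3 = 5.65 µM.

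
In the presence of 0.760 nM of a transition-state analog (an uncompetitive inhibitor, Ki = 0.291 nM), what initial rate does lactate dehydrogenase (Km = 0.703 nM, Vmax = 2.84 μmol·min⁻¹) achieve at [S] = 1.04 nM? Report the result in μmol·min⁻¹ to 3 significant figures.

0.662 μmol·min⁻¹

α = 1 + [I]/Ki = 1 + 0.760/0.291 = 3.612.
For an uncompetitive inhibitor, both parameters are divided by α, giving Vmax/α and Km/α: Km,app = 0.195 nM, Vmax,app = 0.786 μmol·min⁻¹.
v = Vmax,app·[S]/(Km,app + [S]) = 0.786 × 1.04/(0.195 + 1.04) = 0.662 μmol·min⁻¹.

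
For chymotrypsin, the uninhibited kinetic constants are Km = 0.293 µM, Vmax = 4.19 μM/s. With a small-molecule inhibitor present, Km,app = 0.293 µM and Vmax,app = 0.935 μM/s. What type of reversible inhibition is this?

Vmax decreases (4.19 → 0.935 μM/s) while Km is unchanged — pure noncompetitive inhibition.

noncompetitive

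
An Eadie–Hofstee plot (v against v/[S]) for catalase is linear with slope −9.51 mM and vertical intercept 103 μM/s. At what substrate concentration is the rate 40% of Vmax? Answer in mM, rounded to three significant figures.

6.34 mM

The Eadie–Hofstee slope gives Km = 9.51 mM (slope = −Km).
v/Vmax = [S]/(Km+[S]) = 0.4 ⇒ [S] = Km·0.4/(1−0.4) = 9.51 × 0.6667 = 6.34 mM.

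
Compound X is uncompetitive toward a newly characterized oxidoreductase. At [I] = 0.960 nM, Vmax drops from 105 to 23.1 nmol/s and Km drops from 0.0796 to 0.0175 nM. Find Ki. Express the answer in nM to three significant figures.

Uncompetitive: Vmax,app = Vmax/α (and Km,app = Km/α) with α = 1 + [I]/Ki.
α = Vmax/Vmax,app = 105/23.1 = 4.545.
Since α = 1 + [I]/Ki, [I]/Ki = 4.545 − 1 = 3.545 and Ki = 0.960/3.545 = 0.271 nM.

0.271 nM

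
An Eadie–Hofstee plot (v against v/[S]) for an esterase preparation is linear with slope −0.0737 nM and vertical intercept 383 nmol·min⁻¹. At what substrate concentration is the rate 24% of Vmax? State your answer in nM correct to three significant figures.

The Eadie–Hofstee slope gives Km = 0.0737 nM (slope = −Km).
v/Vmax = [S]/(Km+[S]) = 0.24 ⇒ [S] = Km·0.24/(1−0.24) = 0.0737 × 0.3158 = 0.0233 nM.

0.0233 nM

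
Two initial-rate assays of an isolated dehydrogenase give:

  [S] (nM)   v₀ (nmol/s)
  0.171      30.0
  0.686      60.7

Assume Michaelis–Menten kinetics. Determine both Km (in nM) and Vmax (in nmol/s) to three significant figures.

From v = Vmax[S]/(Km+[S]), each point gives Vmax = v(Km+[S])/[S].
Equating: 30.0(Km+0.171)/0.171 = 60.7(Km+0.686)/0.686.
175.4·Km + 30.0 = 88.48·Km + 60.7, so (175.4 − 88.48)·Km = 60.7 − 30.0.
Km = 30.70/86.95 = 0.353 nM; then Vmax = 30.0(0.353+0.171)/0.171 = 91.9 nmol/s.

Km = 0.353 nM; Vmax = 91.9 nmol/s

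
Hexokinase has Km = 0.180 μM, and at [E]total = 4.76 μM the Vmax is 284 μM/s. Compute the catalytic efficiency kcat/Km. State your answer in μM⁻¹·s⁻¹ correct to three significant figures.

kcat = Vmax/[E]total = 284/4.76 = 59.7 s⁻¹.
kcat/Km = 59.7/0.180 = 331 μM⁻¹·s⁻¹.

331 μM⁻¹·s⁻¹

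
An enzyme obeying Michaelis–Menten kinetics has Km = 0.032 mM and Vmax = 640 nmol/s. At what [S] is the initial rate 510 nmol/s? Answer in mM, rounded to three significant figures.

The required fractional saturation is v/Vmax = 510/640 = 0.7969.
Then [S]/(Km+[S]) = 0.7969 ⇒ [S] = 0.032 × 0.7969/(1 − 0.7969) = 0.126 mM.

0.126 mM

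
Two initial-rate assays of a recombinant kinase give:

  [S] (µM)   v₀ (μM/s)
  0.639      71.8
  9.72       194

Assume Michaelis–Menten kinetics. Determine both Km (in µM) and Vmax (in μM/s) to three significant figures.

From v = Vmax[S]/(Km+[S]), each point gives Vmax = v(Km+[S])/[S].
Equating: 71.8(Km+0.639)/0.639 = 194(Km+9.72)/9.72.
112.4·Km + 71.8 = 19.96·Km + 194, so (112.4 − 19.96)·Km = 194 − 71.8.
Km = 122.2/92.40 = 1.32 µM; then Vmax = 71.8(1.32+0.639)/0.639 = 220 μM/s.

Km = 1.32 µM; Vmax = 220 μM/s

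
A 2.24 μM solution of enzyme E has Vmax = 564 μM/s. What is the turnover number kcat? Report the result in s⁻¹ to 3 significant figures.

kcat = Vmax/[E]total = 564 μM/s / 2.24 μM = 252 s⁻¹.

252 s⁻¹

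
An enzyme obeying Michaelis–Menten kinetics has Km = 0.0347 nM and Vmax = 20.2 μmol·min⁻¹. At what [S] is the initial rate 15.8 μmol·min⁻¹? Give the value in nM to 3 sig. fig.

Rearranging v = Vmax[S]/(Km+[S]) gives [S] = Km·v/(Vmax − v).
[S] = 0.0347 × 15.8 / (20.2 − 15.8) = 0.5483/4.400 = 0.125 nM.

0.125 nM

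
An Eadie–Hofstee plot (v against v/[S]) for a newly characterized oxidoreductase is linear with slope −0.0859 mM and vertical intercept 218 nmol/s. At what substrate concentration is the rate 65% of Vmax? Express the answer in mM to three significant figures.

0.160 mM

The Eadie–Hofstee slope gives Km = 0.0859 mM (slope = −Km).
v/Vmax = [S]/(Km+[S]) = 0.65 ⇒ [S] = Km·0.65/(1−0.65) = 0.0859 × 1.857 = 0.160 mM.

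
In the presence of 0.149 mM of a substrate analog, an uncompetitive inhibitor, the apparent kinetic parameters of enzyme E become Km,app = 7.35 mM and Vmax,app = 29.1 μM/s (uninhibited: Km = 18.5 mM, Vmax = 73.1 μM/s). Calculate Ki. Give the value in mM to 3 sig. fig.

0.0985 mM

Uncompetitive: Vmax,app = Vmax/α (and Km,app = Km/α) with α = 1 + [I]/Ki.
α = Vmax/Vmax,app = 73.1/29.1 = 2.512.
Ki = [I]/(α − 1) = 0.149/1.512 = 0.0985 mM.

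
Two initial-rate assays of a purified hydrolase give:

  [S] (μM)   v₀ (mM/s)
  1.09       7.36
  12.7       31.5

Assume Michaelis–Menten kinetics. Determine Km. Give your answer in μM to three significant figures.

From v = Vmax[S]/(Km+[S]), each point gives Vmax = v(Km+[S])/[S].
Equating: 7.36(Km+1.09)/1.09 = 31.5(Km+12.7)/12.7.
6.752·Km + 7.36 = 2.480·Km + 31.5, so (6.752 − 2.480)·Km = 31.5 − 7.36.
Km = 24.14/4.272 = 5.65 μM; then Vmax = 7.36(5.65+1.09)/1.09 = 45.5 mM/s.

5.65 μM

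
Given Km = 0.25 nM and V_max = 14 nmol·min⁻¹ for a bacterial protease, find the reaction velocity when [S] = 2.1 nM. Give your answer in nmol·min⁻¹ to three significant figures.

12.5 nmol·min⁻¹

[S]/(Km+[S]) = 2.1/2.350 = 0.8936, the fractional saturation.
v = 0.8936 × Vmax = 0.8936 × 14 = 12.5 nmol·min⁻¹.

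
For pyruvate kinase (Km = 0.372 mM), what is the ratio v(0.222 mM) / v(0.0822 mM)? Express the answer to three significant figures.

Since Vmax cancels, v₂/v₁ = [S]₂(Km+[S]₁) / [S]₁(Km+[S]₂).
= 0.222×(0.372+0.0822) / (0.0822×(0.372+0.222)) = 0.1008/0.04883 = 2.07.

2.07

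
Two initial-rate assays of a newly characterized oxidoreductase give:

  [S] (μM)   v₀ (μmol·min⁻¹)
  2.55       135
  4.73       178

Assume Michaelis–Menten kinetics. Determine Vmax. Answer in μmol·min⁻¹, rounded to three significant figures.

From v = Vmax[S]/(Km+[S]), each point gives Vmax = v(Km+[S])/[S].
Equating: 135(Km+2.55)/2.55 = 178(Km+4.73)/4.73.
52.94·Km + 135 = 37.63·Km + 178, so (52.94 − 37.63)·Km = 178 − 135.
Km = 43.00/15.31 = 2.81 μM; then Vmax = 135(2.81+2.55)/2.55 = 284 μmol·min⁻¹.

284 μmol·min⁻¹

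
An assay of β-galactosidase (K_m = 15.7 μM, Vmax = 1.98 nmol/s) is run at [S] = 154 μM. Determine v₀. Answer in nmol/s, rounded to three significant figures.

1.80 nmol/s

[S]/(Km+[S]) = 154/169.7 = 0.9075, the fractional saturation.
v = 0.9075 × Vmax = 0.9075 × 1.98 = 1.80 nmol/s.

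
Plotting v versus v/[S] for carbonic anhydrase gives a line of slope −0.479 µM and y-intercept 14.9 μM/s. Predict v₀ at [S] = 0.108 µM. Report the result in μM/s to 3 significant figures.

2.74 μM/s

In the Eadie–Hofstee form v = Vmax − Km·(v/[S]), the slope is −Km and the intercept is Vmax, so Km = 0.479 µM and Vmax = 14.9 μM/s.
v = 14.9 × 0.108/(0.479 + 0.108) = 2.74 μM/s.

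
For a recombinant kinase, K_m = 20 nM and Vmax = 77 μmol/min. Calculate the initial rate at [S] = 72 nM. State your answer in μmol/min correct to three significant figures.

60.3 μmol/min

[S]/(Km+[S]) = 72/92.00 = 0.7826, the fractional saturation.
v = 0.7826 × Vmax = 0.7826 × 77 = 60.3 μmol/min.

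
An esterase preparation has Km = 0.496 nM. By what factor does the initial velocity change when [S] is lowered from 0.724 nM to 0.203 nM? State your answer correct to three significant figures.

Since Vmax cancels, v₂/v₁ = [S]₂(Km+[S]₁) / [S]₁(Km+[S]₂).
= 0.203×(0.496+0.724) / (0.724×(0.496+0.203)) = 0.2477/0.5061 = 0.489.

0.489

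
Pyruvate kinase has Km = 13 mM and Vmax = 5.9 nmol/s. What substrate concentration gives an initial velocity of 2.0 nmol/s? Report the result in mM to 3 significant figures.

6.67 mM

Rearranging v = Vmax[S]/(Km+[S]) gives [S] = Km·v/(Vmax − v).
[S] = 13 × 2.0 / (5.9 − 2.0) = 26.00/3.900 = 6.67 mM.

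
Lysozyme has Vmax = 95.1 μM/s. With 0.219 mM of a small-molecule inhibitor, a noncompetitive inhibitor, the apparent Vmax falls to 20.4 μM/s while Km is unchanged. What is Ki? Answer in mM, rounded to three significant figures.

Noncompetitive: Vmax,app = Vmax/α with α = 1 + [I]/Ki.
α = Vmax/Vmax,app = 95.1/20.4 = 4.662.
Ki = [I]/(α − 1) = 0.219/3.662 = 0.0598 mM.

0.0598 mM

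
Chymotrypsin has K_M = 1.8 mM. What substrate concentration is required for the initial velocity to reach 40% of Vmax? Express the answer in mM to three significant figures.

v/Vmax = [S]/(Km+[S]) = 0.4, so [S] = Km·0.4/(1 − 0.4) = 1.8 × 0.6667.
[S] = 1.20 mM.

1.20 mM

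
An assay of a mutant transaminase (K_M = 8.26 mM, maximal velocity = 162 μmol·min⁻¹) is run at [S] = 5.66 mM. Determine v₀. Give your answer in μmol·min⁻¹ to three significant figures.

v = Vmax·[S]/(Km + [S]) = 162 × 5.66 / (8.26 + 5.66)
  = 916.9 / 13.92 = 65.9 μmol·min⁻¹.

65.9 μmol·min⁻¹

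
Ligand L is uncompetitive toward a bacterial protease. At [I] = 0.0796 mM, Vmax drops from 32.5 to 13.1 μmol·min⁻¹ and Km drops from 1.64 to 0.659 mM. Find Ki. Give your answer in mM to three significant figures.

0.0538 mM

Uncompetitive: Vmax,app = Vmax/α (and Km,app = Km/α) with α = 1 + [I]/Ki.
α = Vmax/Vmax,app = 32.5/13.1 = 2.481.
Since α = 1 + [I]/Ki, [I]/Ki = 2.481 − 1 = 1.481 and Ki = 0.0796/1.481 = 0.0538 mM.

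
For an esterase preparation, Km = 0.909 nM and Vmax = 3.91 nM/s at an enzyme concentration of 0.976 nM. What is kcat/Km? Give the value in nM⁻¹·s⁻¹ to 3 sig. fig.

4.41 nM⁻¹·s⁻¹

kcat = Vmax/[E]total = 3.91/0.976 = 4.01 s⁻¹.
kcat/Km = 4.01/0.909 = 4.41 nM⁻¹·s⁻¹.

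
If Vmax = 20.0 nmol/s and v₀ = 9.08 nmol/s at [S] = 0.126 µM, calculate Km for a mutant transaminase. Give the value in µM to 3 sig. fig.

0.152 µM

From v = Vmax[S]/(Km+[S]), Km = [S](Vmax − v)/v.
Km = 0.126 × (20.0 − 9.08) / 9.08 = 1.376/9.08 = 0.152 µM.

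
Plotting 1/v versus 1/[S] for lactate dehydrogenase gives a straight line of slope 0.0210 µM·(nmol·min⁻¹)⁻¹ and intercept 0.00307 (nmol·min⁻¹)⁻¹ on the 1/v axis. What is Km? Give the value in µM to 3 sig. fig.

y-intercept = 1/Vmax ⇒ Vmax = 326 nmol·min⁻¹; slope = Km/Vmax ⇒ Km = slope × Vmax.
Km = 0.0210 × 326 = 6.84 µM.

6.84 µM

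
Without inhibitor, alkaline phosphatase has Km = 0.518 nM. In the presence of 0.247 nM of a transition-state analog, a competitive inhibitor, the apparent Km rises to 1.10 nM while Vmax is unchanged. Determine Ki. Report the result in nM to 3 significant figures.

0.220 nM

Competitive: Km,app = α·Km with α = 1 + [I]/Ki.
α = Km,app/Km = 1.10/0.518 = 2.124.
Since α = 1 + [I]/Ki, [I]/Ki = 2.124 − 1 = 1.124 and Ki = 0.247/1.124 = 0.220 nM.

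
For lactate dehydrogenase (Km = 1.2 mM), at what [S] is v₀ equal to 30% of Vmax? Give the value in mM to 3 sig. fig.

0.514 mM

v/Vmax = [S]/(Km+[S]) = 0.3, so [S] = Km·0.3/(1 − 0.3) = 1.2 × 0.4286.
[S] = 0.514 mM.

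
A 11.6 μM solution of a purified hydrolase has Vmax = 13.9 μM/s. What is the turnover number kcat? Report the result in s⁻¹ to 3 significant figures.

1.20 s⁻¹

kcat = Vmax/[E]total = 13.9 μM/s / 11.6 μM = 1.20 s⁻¹.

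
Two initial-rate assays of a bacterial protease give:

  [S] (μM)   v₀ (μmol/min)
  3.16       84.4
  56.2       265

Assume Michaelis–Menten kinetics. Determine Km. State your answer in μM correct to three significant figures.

8.21 μM

In reciprocal form, 1/v = (Km/Vmax)·(1/[S]) + 1/Vmax. The two points give (1/[S], 1/v) = (0.3165, 0.01185) and (0.01779, 0.003774).
Slope = (0.01185 − 0.003774)/(0.3165 − 0.01779) = 0.02704; intercept = 0.01185 − 0.02704×0.3165 = 0.003293.
Vmax = 1/intercept = 304 μmol/min; Km = slope × Vmax = 0.02704 × 304 = 8.21 μM.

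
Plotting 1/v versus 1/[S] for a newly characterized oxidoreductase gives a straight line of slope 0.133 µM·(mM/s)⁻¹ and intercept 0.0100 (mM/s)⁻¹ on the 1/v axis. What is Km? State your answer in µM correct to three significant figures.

y-intercept = 1/Vmax ⇒ Vmax = 100 mM/s; slope = Km/Vmax ⇒ Km = slope × Vmax.
Km = 0.133 × 100 = 13.3 µM.

13.3 µM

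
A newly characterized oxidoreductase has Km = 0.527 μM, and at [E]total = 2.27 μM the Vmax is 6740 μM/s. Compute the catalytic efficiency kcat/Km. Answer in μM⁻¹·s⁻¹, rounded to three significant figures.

5630 μM⁻¹·s⁻¹

kcat = Vmax/[E]total = 6740/2.27 = 2970 s⁻¹.
kcat/Km = 2970/0.527 = 5630 μM⁻¹·s⁻¹.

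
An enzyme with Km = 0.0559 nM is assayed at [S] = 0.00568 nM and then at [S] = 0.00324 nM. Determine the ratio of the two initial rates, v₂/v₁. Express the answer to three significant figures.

Since Vmax cancels, v₂/v₁ = [S]₂(Km+[S]₁) / [S]₁(Km+[S]₂).
= 0.00324×(0.0559+0.00568) / (0.00568×(0.0559+0.00324)) = 0.0001995/0.0003359 = 0.594.

0.594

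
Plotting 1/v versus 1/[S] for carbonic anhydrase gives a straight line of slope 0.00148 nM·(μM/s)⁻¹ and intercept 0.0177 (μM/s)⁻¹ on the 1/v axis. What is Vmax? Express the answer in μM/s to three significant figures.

56.5 μM/s

The y-intercept of a Lineweaver–Burk plot equals 1/Vmax, so Vmax = 1/0.0177 = 56.5 μM/s.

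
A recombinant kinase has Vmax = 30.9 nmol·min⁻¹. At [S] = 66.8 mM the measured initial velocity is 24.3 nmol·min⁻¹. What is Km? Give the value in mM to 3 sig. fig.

From v = Vmax[S]/(Km+[S]), Km = [S](Vmax − v)/v.
Km = 66.8 × (30.9 − 24.3) / 24.3 = 440.9/24.3 = 18.1 mM.

18.1 mM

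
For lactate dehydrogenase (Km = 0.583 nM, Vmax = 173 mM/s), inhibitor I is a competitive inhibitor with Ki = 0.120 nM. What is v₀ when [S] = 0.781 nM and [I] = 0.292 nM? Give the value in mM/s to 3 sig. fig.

α = 1 + [I]/Ki = 1 + 0.292/0.120 = 3.433.
For a competitive inhibitor, Vmax is unchanged and the apparent Km becomes α·Km: Km,app = 2.00 nM, Vmax,app = 173 mM/s.
v = Vmax,app·[S]/(Km,app + [S]) = 173 × 0.781/(2.00 + 0.781) = 48.6 mM/s.

48.6 mM/s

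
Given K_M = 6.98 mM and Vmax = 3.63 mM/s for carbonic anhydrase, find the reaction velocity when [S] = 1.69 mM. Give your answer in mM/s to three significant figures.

v = Vmax·[S]/(Km + [S]) = 3.63 × 1.69 / (6.98 + 1.69)
  = 6.135 / 8.670 = 0.708 mM/s.

0.708 mM/s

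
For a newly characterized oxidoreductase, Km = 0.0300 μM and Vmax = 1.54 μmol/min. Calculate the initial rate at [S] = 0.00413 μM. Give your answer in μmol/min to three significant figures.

0.186 μmol/min

v = Vmax·[S]/(Km + [S]) = 1.54 × 0.00413 / (0.0300 + 0.00413)
  = 0.006360 / 0.03413 = 0.186 μmol/min.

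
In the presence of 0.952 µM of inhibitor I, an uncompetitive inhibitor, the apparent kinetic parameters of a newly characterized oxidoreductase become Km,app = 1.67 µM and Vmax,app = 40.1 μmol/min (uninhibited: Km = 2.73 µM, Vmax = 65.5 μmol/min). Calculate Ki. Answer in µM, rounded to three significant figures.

Uncompetitive: Vmax,app = Vmax/α (and Km,app = Km/α) with α = 1 + [I]/Ki.
α = Vmax/Vmax,app = 65.5/40.1 = 1.633.
Since α = 1 + [I]/Ki, [I]/Ki = 1.633 − 1 = 0.6334 and Ki = 0.952/0.6334 = 1.50 µM.

1.50 µM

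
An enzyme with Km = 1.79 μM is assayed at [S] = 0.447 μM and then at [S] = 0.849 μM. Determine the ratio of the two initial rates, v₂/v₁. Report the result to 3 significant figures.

The fractional saturations are [S]/(Km+[S]) = 0.447/2.237 = 0.1998 and 0.849/2.639 = 0.3217.
v₂/v₁ is just their ratio: 0.3217/0.1998 = 1.61.

1.61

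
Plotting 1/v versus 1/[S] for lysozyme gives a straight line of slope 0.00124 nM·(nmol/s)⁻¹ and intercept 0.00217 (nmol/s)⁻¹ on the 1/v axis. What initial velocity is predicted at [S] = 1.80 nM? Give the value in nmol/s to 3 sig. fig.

The y-intercept is 1/Vmax, so Vmax = 1/0.00217 = 461 nmol/s.
The slope is Km/Vmax, so Km = 0.00124 × 461 = 0.571 nM.
Then v = 461 × 1.80/(0.571 + 1.80) = 350 nmol/s.

350 nmol/s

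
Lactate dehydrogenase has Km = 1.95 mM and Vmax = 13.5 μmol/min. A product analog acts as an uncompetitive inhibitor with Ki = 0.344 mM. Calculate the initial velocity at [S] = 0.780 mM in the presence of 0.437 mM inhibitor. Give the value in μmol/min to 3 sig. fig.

2.83 μmol/min

α = 1 + [I]/Ki = 1 + 0.437/0.344 = 2.270.
For an uncompetitive inhibitor, both parameters are divided by α, giving Vmax/α and Km/α: Km,app = 0.859 mM, Vmax,app = 5.95 μmol/min.
v = Vmax,app·[S]/(Km,app + [S]) = 5.95 × 0.780/(0.859 + 0.780) = 2.83 μmol/min.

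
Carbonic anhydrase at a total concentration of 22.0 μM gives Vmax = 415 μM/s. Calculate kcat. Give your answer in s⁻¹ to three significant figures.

18.9 s⁻¹

kcat = Vmax/[E]total = 415 μM/s / 22.0 μM = 18.9 s⁻¹.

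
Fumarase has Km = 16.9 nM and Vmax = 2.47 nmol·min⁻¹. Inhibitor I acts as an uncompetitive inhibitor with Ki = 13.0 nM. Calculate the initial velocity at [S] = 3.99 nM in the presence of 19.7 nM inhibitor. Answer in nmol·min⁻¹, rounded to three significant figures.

0.366 nmol·min⁻¹

α = 1 + [I]/Ki = 1 + 19.7/13.0 = 2.515.
For an uncompetitive inhibitor, both parameters are divided by α, giving Vmax/α and Km/α: Km,app = 6.72 nM, Vmax,app = 0.982 nmol·min⁻¹.
v = Vmax,app·[S]/(Km,app + [S]) = 0.982 × 3.99/(6.72 + 3.99) = 0.366 nmol·min⁻¹.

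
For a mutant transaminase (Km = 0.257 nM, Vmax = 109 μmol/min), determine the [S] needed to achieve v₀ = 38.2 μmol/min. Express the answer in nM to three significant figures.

0.139 nM

Rearranging v = Vmax[S]/(Km+[S]) gives [S] = Km·v/(Vmax − v).
[S] = 0.257 × 38.2 / (109 − 38.2) = 9.817/70.80 = 0.139 nM.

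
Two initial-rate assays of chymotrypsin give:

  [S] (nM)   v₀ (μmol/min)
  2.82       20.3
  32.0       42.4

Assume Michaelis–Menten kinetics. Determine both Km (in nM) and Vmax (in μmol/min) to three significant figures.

Km = 3.76 nM; Vmax = 47.4 μmol/min

In reciprocal form, 1/v = (Km/Vmax)·(1/[S]) + 1/Vmax. The two points give (1/[S], 1/v) = (0.3546, 0.04926) and (0.03125, 0.02358).
Slope = (0.04926 − 0.02358)/(0.3546 − 0.03125) = 0.07940; intercept = 0.04926 − 0.07940×0.3546 = 0.02110.
Vmax = 1/intercept = 47.4 μmol/min; Km = slope × Vmax = 0.07940 × 47.4 = 3.76 nM.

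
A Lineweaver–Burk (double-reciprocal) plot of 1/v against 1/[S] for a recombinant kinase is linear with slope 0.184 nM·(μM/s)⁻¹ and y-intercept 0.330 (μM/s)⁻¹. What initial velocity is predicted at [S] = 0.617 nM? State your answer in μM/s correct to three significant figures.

1.59 μM/s

The y-intercept is 1/Vmax, so Vmax = 1/0.330 = 3.03 μM/s.
The slope is Km/Vmax, so Km = 0.184 × 3.03 = 0.558 nM.
Then v = 3.03 × 0.617/(0.558 + 0.617) = 1.59 μM/s.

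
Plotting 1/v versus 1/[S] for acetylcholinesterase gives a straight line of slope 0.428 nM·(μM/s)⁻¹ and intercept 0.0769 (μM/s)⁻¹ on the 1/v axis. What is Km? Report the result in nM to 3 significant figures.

5.57 nM

y-intercept = 1/Vmax ⇒ Vmax = 13.0 μM/s; slope = Km/Vmax ⇒ Km = slope × Vmax.
Km = 0.428 × 13.0 = 5.57 nM.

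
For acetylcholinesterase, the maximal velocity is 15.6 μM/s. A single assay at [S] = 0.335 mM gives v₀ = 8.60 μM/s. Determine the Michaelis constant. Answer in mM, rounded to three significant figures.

v/Vmax = 8.60/15.6 = 0.5513 = [S]/(Km+[S]).
So Km + [S] = [S]/0.5513 = 0.6077 mM, giving Km = 0.6077 − 0.335 = 0.273 mM.

0.273 mM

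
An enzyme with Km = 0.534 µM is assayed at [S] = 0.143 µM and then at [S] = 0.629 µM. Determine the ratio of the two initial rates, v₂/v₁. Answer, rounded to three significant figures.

2.56

The fractional saturations are [S]/(Km+[S]) = 0.143/0.6770 = 0.2112 and 0.629/1.163 = 0.5408.
v₂/v₁ is just their ratio: 0.5408/0.2112 = 2.56.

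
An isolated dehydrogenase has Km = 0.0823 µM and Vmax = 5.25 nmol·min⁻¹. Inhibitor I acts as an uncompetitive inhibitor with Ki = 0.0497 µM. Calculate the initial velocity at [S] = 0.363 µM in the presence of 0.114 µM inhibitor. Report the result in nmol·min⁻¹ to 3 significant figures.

α = 1 + [I]/Ki = 1 + 0.114/0.0497 = 3.294.
For an uncompetitive inhibitor, both parameters are divided by α, giving Vmax/α and Km/α: Km,app = 0.0250 µM, Vmax,app = 1.59 nmol·min⁻¹.
v = Vmax,app·[S]/(Km,app + [S]) = 1.59 × 0.363/(0.0250 + 0.363) = 1.49 nmol·min⁻¹.

1.49 nmol·min⁻¹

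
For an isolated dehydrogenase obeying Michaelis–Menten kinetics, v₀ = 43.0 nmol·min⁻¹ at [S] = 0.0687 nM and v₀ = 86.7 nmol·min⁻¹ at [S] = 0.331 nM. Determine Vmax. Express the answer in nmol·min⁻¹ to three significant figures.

From v = Vmax[S]/(Km+[S]), each point gives Vmax = v(Km+[S])/[S].
Equating: 43.0(Km+0.0687)/0.0687 = 86.7(Km+0.331)/0.331.
625.9·Km + 43.0 = 261.9·Km + 86.7, so (625.9 − 261.9)·Km = 86.7 − 43.0.
Km = 43.70/364.0 = 0.120 nM; then Vmax = 43.0(0.120+0.0687)/0.0687 = 118 nmol·min⁻¹.

118 nmol·min⁻¹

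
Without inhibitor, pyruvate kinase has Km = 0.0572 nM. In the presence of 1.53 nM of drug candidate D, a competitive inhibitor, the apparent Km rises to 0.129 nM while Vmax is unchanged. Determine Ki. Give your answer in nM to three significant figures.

1.22 nM

Competitive: Km,app = α·Km with α = 1 + [I]/Ki.
α = Km,app/Km = 0.129/0.0572 = 2.255.
Since α = 1 + [I]/Ki, [I]/Ki = 2.255 − 1 = 1.255 and Ki = 1.53/1.255 = 1.22 nM.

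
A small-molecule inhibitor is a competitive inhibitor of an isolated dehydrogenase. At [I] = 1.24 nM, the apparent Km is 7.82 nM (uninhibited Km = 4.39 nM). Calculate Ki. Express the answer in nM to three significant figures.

1.59 nM

Competitive: Km,app = α·Km with α = 1 + [I]/Ki.
α = Km,app/Km = 7.82/4.39 = 1.781.
Since α = 1 + [I]/Ki, [I]/Ki = 1.781 − 1 = 0.7813 and Ki = 1.24/0.7813 = 1.59 nM.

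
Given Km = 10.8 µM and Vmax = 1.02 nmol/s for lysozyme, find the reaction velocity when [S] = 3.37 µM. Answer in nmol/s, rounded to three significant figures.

0.243 nmol/s

[S]/(Km+[S]) = 3.37/14.17 = 0.2378, the fractional saturation.
v = 0.2378 × Vmax = 0.2378 × 1.02 = 0.243 nmol/s.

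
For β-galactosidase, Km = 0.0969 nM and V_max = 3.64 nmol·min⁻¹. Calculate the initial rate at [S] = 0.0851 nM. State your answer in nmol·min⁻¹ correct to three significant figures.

1.70 nmol·min⁻¹

[S]/(Km+[S]) = 0.0851/0.1820 = 0.4676, the fractional saturation.
v = 0.4676 × Vmax = 0.4676 × 3.64 = 1.70 nmol·min⁻¹.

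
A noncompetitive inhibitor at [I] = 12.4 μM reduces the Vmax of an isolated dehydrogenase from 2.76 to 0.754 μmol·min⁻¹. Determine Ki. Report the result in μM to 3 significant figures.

4.66 μM

Noncompetitive: Vmax,app = Vmax/α with α = 1 + [I]/Ki.
α = Vmax/Vmax,app = 2.76/0.754 = 3.660.
Since α = 1 + [I]/Ki, [I]/Ki = 3.660 − 1 = 2.660 and Ki = 12.4/2.660 = 4.66 μM.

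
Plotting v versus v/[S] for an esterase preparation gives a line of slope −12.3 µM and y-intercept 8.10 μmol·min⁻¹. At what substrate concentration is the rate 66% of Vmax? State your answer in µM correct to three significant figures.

The Eadie–Hofstee slope gives Km = 12.3 µM (slope = −Km).
v/Vmax = [S]/(Km+[S]) = 0.66 ⇒ [S] = Km·0.66/(1−0.66) = 12.3 × 1.941 = 23.9 µM.

23.9 µM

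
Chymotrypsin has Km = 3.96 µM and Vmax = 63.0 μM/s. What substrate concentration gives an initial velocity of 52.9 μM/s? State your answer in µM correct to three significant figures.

Rearranging v = Vmax[S]/(Km+[S]) gives [S] = Km·v/(Vmax − v).
[S] = 3.96 × 52.9 / (63.0 − 52.9) = 209.5/10.10 = 20.7 µM.

20.7 µM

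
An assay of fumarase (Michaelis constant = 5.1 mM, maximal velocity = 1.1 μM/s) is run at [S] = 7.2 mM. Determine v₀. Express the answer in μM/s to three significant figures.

[S]/(Km+[S]) = 7.2/12.30 = 0.5854, the fractional saturation.
v = 0.5854 × Vmax = 0.5854 × 1.1 = 0.644 μM/s.

0.644 μM/s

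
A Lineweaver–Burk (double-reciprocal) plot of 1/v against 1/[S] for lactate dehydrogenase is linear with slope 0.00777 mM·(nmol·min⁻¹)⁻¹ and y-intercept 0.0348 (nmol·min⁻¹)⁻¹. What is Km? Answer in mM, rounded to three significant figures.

y-intercept = 1/Vmax ⇒ Vmax = 28.7 nmol·min⁻¹; slope = Km/Vmax ⇒ Km = slope × Vmax.
Km = 0.00777 × 28.7 = 0.223 mM.

0.223 mM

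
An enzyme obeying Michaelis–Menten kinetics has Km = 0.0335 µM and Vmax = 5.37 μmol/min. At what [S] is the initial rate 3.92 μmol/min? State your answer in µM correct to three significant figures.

0.0906 µM

Rearranging v = Vmax[S]/(Km+[S]) gives [S] = Km·v/(Vmax − v).
[S] = 0.0335 × 3.92 / (5.37 − 3.92) = 0.1313/1.450 = 0.0906 µM.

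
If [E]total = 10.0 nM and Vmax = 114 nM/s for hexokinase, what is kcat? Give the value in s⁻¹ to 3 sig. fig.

kcat = Vmax/[E]total = 114 nM/s / 10.0 nM = 11.4 s⁻¹.

11.4 s⁻¹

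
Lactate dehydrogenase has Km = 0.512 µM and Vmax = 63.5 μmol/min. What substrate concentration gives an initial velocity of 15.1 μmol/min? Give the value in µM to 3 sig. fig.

Rearranging v = Vmax[S]/(Km+[S]) gives [S] = Km·v/(Vmax − v).
[S] = 0.512 × 15.1 / (63.5 − 15.1) = 7.731/48.40 = 0.160 µM.

0.160 µM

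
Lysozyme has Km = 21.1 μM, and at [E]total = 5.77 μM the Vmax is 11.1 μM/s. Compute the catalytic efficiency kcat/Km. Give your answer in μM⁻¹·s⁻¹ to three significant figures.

kcat = Vmax/[E]total = 11.1/5.77 = 1.92 s⁻¹.
kcat/Km = 1.92/21.1 = 0.0912 μM⁻¹·s⁻¹.

0.0912 μM⁻¹·s⁻¹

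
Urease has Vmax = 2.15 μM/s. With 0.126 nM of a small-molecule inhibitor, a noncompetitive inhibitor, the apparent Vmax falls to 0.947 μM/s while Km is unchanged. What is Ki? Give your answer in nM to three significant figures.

Noncompetitive: Vmax,app = Vmax/α with α = 1 + [I]/Ki.
α = Vmax/Vmax,app = 2.15/0.947 = 2.270.
Ki = [I]/(α − 1) = 0.126/1.270 = 0.0992 nM.

0.0992 nM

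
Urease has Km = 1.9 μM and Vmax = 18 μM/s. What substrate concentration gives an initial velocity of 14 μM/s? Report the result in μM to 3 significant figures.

6.65 μM

Rearranging v = Vmax[S]/(Km+[S]) gives [S] = Km·v/(Vmax − v).
[S] = 1.9 × 14 / (18 − 14) = 26.60/4.000 = 6.65 μM.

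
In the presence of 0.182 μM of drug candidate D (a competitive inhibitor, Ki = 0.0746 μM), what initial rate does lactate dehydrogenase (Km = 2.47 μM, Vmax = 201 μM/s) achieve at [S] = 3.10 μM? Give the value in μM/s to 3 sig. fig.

53.7 μM/s

α = 1 + [I]/Ki = 1 + 0.182/0.0746 = 3.440.
For a competitive inhibitor, Vmax is unchanged and the apparent Km becomes α·Km: Km,app = 8.50 μM, Vmax,app = 201 μM/s.
v = Vmax,app·[S]/(Km,app + [S]) = 201 × 3.10/(8.50 + 3.10) = 53.7 μM/s.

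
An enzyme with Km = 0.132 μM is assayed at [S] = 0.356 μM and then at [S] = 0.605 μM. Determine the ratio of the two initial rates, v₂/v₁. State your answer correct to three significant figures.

1.13

Since Vmax cancels, v₂/v₁ = [S]₂(Km+[S]₁) / [S]₁(Km+[S]₂).
= 0.605×(0.132+0.356) / (0.356×(0.132+0.605)) = 0.2952/0.2624 = 1.13.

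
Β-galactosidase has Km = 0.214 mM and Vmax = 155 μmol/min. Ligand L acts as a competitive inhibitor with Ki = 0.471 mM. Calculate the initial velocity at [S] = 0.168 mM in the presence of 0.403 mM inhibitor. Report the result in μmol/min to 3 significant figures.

With α = 1 + [I]/Ki = 1 + 0.403/0.471 = 1.856, the competitive rate law is v = Vmax[S] / (αKm + [S]).
v = 155×0.168 / (1.856×0.214 + 0.168) = 26.04/0.5651 = 46.1 μmol/min.

46.1 μmol/min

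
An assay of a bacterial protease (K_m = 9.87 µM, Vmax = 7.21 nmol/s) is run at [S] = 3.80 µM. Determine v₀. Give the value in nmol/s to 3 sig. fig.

2.00 nmol/s

[S]/(Km+[S]) = 3.80/13.67 = 0.2780, the fractional saturation.
v = 0.2780 × Vmax = 0.2780 × 7.21 = 2.00 nmol/s.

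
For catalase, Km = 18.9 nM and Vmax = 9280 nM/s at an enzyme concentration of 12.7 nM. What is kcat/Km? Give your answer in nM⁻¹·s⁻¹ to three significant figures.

38.7 nM⁻¹·s⁻¹

kcat = Vmax/[E]total = 9280/12.7 = 731 s⁻¹.
kcat/Km = 731/18.9 = 38.7 nM⁻¹·s⁻¹.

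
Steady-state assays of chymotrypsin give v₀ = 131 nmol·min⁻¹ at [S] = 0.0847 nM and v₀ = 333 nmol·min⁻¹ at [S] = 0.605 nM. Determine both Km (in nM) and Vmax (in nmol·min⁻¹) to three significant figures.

In reciprocal form, 1/v = (Km/Vmax)·(1/[S]) + 1/Vmax. The two points give (1/[S], 1/v) = (11.81, 0.007634) and (1.653, 0.003003).
Slope = (0.007634 − 0.003003)/(11.81 − 1.653) = 0.0004561; intercept = 0.007634 − 0.0004561×11.81 = 0.002249.
Vmax = 1/intercept = 445 nmol·min⁻¹; Km = slope × Vmax = 0.0004561 × 445 = 0.203 nM.

Km = 0.203 nM; Vmax = 445 nmol·min⁻¹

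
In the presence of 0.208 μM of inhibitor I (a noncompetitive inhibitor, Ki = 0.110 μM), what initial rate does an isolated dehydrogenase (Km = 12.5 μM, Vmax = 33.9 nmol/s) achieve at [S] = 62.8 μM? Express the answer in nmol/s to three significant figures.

9.78 nmol/s

α = 1 + [I]/Ki = 1 + 0.208/0.110 = 2.891.
For a noncompetitive inhibitor, Vmax is reduced to Vmax/α while Km is unchanged: Km,app = 12.5 μM, Vmax,app = 11.7 nmol/s.
v = Vmax,app·[S]/(Km,app + [S]) = 11.7 × 62.8/(12.5 + 62.8) = 9.78 nmol/s.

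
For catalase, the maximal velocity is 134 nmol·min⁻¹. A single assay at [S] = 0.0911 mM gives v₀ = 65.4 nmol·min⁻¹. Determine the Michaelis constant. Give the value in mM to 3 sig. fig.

v/Vmax = 65.4/134 = 0.4881 = [S]/(Km+[S]).
So Km + [S] = [S]/0.4881 = 0.1867 mM, giving Km = 0.1867 − 0.0911 = 0.0956 mM.

0.0956 mM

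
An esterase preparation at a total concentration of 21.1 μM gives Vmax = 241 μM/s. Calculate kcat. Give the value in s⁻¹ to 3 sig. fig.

kcat = Vmax/[E]total = 241 μM/s / 21.1 μM = 11.4 s⁻¹.

11.4 s⁻¹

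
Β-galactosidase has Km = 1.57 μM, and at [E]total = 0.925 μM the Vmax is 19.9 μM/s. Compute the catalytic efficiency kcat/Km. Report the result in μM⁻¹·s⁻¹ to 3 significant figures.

13.7 μM⁻¹·s⁻¹

kcat = Vmax/[E]total = 19.9/0.925 = 21.5 s⁻¹.
kcat/Km = 21.5/1.57 = 13.7 μM⁻¹·s⁻¹.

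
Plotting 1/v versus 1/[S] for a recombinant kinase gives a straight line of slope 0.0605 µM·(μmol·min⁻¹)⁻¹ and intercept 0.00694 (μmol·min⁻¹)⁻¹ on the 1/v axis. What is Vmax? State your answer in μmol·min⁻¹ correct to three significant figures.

144 μmol·min⁻¹

The y-intercept of a Lineweaver–Burk plot equals 1/Vmax, so Vmax = 1/0.00694 = 144 μmol·min⁻¹.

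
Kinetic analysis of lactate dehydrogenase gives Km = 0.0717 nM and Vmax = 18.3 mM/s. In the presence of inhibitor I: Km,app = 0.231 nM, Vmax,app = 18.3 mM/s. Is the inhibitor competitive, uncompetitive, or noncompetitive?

Km increases (0.0717 → 0.231 nM) while Vmax is unchanged — the hallmark of competitive inhibition.

competitive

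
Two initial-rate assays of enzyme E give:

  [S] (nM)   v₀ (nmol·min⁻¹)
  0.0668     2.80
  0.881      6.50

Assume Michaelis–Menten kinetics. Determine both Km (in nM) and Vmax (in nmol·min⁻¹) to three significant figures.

Km = 0.107 nM; Vmax = 7.29 nmol·min⁻¹

In reciprocal form, 1/v = (Km/Vmax)·(1/[S]) + 1/Vmax. The two points give (1/[S], 1/v) = (14.97, 0.3571) and (1.135, 0.1538).
Slope = (0.3571 − 0.1538)/(14.97 − 1.135) = 0.01469; intercept = 0.3571 − 0.01469×14.97 = 0.1372.
Vmax = 1/intercept = 7.29 nmol·min⁻¹; Km = slope × Vmax = 0.01469 × 7.29 = 0.107 nM.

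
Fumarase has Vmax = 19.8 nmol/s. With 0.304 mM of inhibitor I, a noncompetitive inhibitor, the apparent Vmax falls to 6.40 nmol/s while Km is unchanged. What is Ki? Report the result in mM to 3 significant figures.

0.145 mM

Noncompetitive: Vmax,app = Vmax/α with α = 1 + [I]/Ki.
α = Vmax/Vmax,app = 19.8/6.40 = 3.094.
Since α = 1 + [I]/Ki, [I]/Ki = 3.094 − 1 = 2.094 and Ki = 0.304/2.094 = 0.145 mM.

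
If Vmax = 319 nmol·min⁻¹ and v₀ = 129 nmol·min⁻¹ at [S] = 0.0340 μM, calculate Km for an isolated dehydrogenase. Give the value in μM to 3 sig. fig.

v/Vmax = 129/319 = 0.4044 = [S]/(Km+[S]).
So Km + [S] = [S]/0.4044 = 0.08408 μM, giving Km = 0.08408 − 0.0340 = 0.0501 μM.

0.0501 μM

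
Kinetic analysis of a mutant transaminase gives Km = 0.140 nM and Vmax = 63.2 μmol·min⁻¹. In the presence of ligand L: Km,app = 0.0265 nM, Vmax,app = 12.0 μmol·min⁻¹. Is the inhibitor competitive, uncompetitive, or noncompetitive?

uncompetitive

Both Km and Vmax decrease by the same factor (~5.28-fold) — characteristic of uncompetitive inhibition.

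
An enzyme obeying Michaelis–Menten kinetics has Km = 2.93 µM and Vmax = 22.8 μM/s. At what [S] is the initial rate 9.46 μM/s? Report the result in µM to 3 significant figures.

2.08 µM

The required fractional saturation is v/Vmax = 9.46/22.8 = 0.4149.
Then [S]/(Km+[S]) = 0.4149 ⇒ [S] = 2.93 × 0.4149/(1 − 0.4149) = 2.08 µM.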